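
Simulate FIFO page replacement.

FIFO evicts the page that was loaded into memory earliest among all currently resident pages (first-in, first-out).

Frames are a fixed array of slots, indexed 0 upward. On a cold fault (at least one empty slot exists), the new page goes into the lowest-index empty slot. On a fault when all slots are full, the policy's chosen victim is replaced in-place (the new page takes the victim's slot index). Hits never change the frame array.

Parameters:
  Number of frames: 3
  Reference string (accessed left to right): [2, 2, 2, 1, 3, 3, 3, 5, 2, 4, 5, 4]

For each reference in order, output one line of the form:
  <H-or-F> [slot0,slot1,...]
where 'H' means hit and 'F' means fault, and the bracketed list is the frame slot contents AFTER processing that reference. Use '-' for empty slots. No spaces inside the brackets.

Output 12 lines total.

F [2,-,-]
H [2,-,-]
H [2,-,-]
F [2,1,-]
F [2,1,3]
H [2,1,3]
H [2,1,3]
F [5,1,3]
F [5,2,3]
F [5,2,4]
H [5,2,4]
H [5,2,4]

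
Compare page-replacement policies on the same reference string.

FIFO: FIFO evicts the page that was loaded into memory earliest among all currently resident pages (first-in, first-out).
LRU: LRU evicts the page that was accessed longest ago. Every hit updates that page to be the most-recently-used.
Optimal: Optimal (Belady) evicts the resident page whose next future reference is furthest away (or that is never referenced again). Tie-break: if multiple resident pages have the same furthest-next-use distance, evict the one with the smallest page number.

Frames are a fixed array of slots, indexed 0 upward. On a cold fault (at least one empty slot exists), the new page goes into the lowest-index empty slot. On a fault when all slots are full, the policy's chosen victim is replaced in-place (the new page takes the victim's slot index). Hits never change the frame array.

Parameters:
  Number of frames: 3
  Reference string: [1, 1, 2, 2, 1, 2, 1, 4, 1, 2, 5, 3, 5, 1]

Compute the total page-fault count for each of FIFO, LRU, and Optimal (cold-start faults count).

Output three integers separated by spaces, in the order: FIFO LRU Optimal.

Answer: 6 6 5

Derivation:
--- FIFO ---
  step 0: ref 1 -> FAULT, frames=[1,-,-] (faults so far: 1)
  step 1: ref 1 -> HIT, frames=[1,-,-] (faults so far: 1)
  step 2: ref 2 -> FAULT, frames=[1,2,-] (faults so far: 2)
  step 3: ref 2 -> HIT, frames=[1,2,-] (faults so far: 2)
  step 4: ref 1 -> HIT, frames=[1,2,-] (faults so far: 2)
  step 5: ref 2 -> HIT, frames=[1,2,-] (faults so far: 2)
  step 6: ref 1 -> HIT, frames=[1,2,-] (faults so far: 2)
  step 7: ref 4 -> FAULT, frames=[1,2,4] (faults so far: 3)
  step 8: ref 1 -> HIT, frames=[1,2,4] (faults so far: 3)
  step 9: ref 2 -> HIT, frames=[1,2,4] (faults so far: 3)
  step 10: ref 5 -> FAULT, evict 1, frames=[5,2,4] (faults so far: 4)
  step 11: ref 3 -> FAULT, evict 2, frames=[5,3,4] (faults so far: 5)
  step 12: ref 5 -> HIT, frames=[5,3,4] (faults so far: 5)
  step 13: ref 1 -> FAULT, evict 4, frames=[5,3,1] (faults so far: 6)
  FIFO total faults: 6
--- LRU ---
  step 0: ref 1 -> FAULT, frames=[1,-,-] (faults so far: 1)
  step 1: ref 1 -> HIT, frames=[1,-,-] (faults so far: 1)
  step 2: ref 2 -> FAULT, frames=[1,2,-] (faults so far: 2)
  step 3: ref 2 -> HIT, frames=[1,2,-] (faults so far: 2)
  step 4: ref 1 -> HIT, frames=[1,2,-] (faults so far: 2)
  step 5: ref 2 -> HIT, frames=[1,2,-] (faults so far: 2)
  step 6: ref 1 -> HIT, frames=[1,2,-] (faults so far: 2)
  step 7: ref 4 -> FAULT, frames=[1,2,4] (faults so far: 3)
  step 8: ref 1 -> HIT, frames=[1,2,4] (faults so far: 3)
  step 9: ref 2 -> HIT, frames=[1,2,4] (faults so far: 3)
  step 10: ref 5 -> FAULT, evict 4, frames=[1,2,5] (faults so far: 4)
  step 11: ref 3 -> FAULT, evict 1, frames=[3,2,5] (faults so far: 5)
  step 12: ref 5 -> HIT, frames=[3,2,5] (faults so far: 5)
  step 13: ref 1 -> FAULT, evict 2, frames=[3,1,5] (faults so far: 6)
  LRU total faults: 6
--- Optimal ---
  step 0: ref 1 -> FAULT, frames=[1,-,-] (faults so far: 1)
  step 1: ref 1 -> HIT, frames=[1,-,-] (faults so far: 1)
  step 2: ref 2 -> FAULT, frames=[1,2,-] (faults so far: 2)
  step 3: ref 2 -> HIT, frames=[1,2,-] (faults so far: 2)
  step 4: ref 1 -> HIT, frames=[1,2,-] (faults so far: 2)
  step 5: ref 2 -> HIT, frames=[1,2,-] (faults so far: 2)
  step 6: ref 1 -> HIT, frames=[1,2,-] (faults so far: 2)
  step 7: ref 4 -> FAULT, frames=[1,2,4] (faults so far: 3)
  step 8: ref 1 -> HIT, frames=[1,2,4] (faults so far: 3)
  step 9: ref 2 -> HIT, frames=[1,2,4] (faults so far: 3)
  step 10: ref 5 -> FAULT, evict 2, frames=[1,5,4] (faults so far: 4)
  step 11: ref 3 -> FAULT, evict 4, frames=[1,5,3] (faults so far: 5)
  step 12: ref 5 -> HIT, frames=[1,5,3] (faults so far: 5)
  step 13: ref 1 -> HIT, frames=[1,5,3] (faults so far: 5)
  Optimal total faults: 5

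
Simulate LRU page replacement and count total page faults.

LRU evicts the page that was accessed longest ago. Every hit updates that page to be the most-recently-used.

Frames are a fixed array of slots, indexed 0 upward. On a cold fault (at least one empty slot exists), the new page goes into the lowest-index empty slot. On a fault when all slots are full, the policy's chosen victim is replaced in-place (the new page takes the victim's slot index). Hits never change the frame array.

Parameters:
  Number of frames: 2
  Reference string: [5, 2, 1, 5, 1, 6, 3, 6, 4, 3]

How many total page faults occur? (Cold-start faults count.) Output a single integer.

Answer: 8

Derivation:
Step 0: ref 5 → FAULT, frames=[5,-]
Step 1: ref 2 → FAULT, frames=[5,2]
Step 2: ref 1 → FAULT (evict 5), frames=[1,2]
Step 3: ref 5 → FAULT (evict 2), frames=[1,5]
Step 4: ref 1 → HIT, frames=[1,5]
Step 5: ref 6 → FAULT (evict 5), frames=[1,6]
Step 6: ref 3 → FAULT (evict 1), frames=[3,6]
Step 7: ref 6 → HIT, frames=[3,6]
Step 8: ref 4 → FAULT (evict 3), frames=[4,6]
Step 9: ref 3 → FAULT (evict 6), frames=[4,3]
Total faults: 8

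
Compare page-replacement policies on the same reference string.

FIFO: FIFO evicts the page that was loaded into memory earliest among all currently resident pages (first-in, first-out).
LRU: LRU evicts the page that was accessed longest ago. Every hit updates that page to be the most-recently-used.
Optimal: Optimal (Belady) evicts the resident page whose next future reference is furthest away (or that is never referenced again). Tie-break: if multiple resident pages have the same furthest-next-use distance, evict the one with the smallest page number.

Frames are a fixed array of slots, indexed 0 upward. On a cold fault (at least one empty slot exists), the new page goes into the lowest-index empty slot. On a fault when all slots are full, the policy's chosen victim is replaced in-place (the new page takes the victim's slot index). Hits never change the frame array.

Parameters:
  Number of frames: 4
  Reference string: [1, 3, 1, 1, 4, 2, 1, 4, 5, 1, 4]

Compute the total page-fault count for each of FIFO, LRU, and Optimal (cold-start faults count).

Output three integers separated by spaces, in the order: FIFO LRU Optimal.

--- FIFO ---
  step 0: ref 1 -> FAULT, frames=[1,-,-,-] (faults so far: 1)
  step 1: ref 3 -> FAULT, frames=[1,3,-,-] (faults so far: 2)
  step 2: ref 1 -> HIT, frames=[1,3,-,-] (faults so far: 2)
  step 3: ref 1 -> HIT, frames=[1,3,-,-] (faults so far: 2)
  step 4: ref 4 -> FAULT, frames=[1,3,4,-] (faults so far: 3)
  step 5: ref 2 -> FAULT, frames=[1,3,4,2] (faults so far: 4)
  step 6: ref 1 -> HIT, frames=[1,3,4,2] (faults so far: 4)
  step 7: ref 4 -> HIT, frames=[1,3,4,2] (faults so far: 4)
  step 8: ref 5 -> FAULT, evict 1, frames=[5,3,4,2] (faults so far: 5)
  step 9: ref 1 -> FAULT, evict 3, frames=[5,1,4,2] (faults so far: 6)
  step 10: ref 4 -> HIT, frames=[5,1,4,2] (faults so far: 6)
  FIFO total faults: 6
--- LRU ---
  step 0: ref 1 -> FAULT, frames=[1,-,-,-] (faults so far: 1)
  step 1: ref 3 -> FAULT, frames=[1,3,-,-] (faults so far: 2)
  step 2: ref 1 -> HIT, frames=[1,3,-,-] (faults so far: 2)
  step 3: ref 1 -> HIT, frames=[1,3,-,-] (faults so far: 2)
  step 4: ref 4 -> FAULT, frames=[1,3,4,-] (faults so far: 3)
  step 5: ref 2 -> FAULT, frames=[1,3,4,2] (faults so far: 4)
  step 6: ref 1 -> HIT, frames=[1,3,4,2] (faults so far: 4)
  step 7: ref 4 -> HIT, frames=[1,3,4,2] (faults so far: 4)
  step 8: ref 5 -> FAULT, evict 3, frames=[1,5,4,2] (faults so far: 5)
  step 9: ref 1 -> HIT, frames=[1,5,4,2] (faults so far: 5)
  step 10: ref 4 -> HIT, frames=[1,5,4,2] (faults so far: 5)
  LRU total faults: 5
--- Optimal ---
  step 0: ref 1 -> FAULT, frames=[1,-,-,-] (faults so far: 1)
  step 1: ref 3 -> FAULT, frames=[1,3,-,-] (faults so far: 2)
  step 2: ref 1 -> HIT, frames=[1,3,-,-] (faults so far: 2)
  step 3: ref 1 -> HIT, frames=[1,3,-,-] (faults so far: 2)
  step 4: ref 4 -> FAULT, frames=[1,3,4,-] (faults so far: 3)
  step 5: ref 2 -> FAULT, frames=[1,3,4,2] (faults so far: 4)
  step 6: ref 1 -> HIT, frames=[1,3,4,2] (faults so far: 4)
  step 7: ref 4 -> HIT, frames=[1,3,4,2] (faults so far: 4)
  step 8: ref 5 -> FAULT, evict 2, frames=[1,3,4,5] (faults so far: 5)
  step 9: ref 1 -> HIT, frames=[1,3,4,5] (faults so far: 5)
  step 10: ref 4 -> HIT, frames=[1,3,4,5] (faults so far: 5)
  Optimal total faults: 5

Answer: 6 5 5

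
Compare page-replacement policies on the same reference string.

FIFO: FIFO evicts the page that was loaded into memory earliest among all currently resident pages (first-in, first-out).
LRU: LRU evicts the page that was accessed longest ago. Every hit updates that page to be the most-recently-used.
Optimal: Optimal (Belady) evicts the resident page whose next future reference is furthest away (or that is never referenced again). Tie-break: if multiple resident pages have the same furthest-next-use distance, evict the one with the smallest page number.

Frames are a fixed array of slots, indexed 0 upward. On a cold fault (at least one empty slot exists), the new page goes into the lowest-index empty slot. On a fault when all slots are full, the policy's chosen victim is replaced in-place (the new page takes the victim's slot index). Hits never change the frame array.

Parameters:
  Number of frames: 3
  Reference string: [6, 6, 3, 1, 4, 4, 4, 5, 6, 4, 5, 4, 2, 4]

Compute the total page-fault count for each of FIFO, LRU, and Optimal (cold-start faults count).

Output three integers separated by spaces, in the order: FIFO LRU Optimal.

--- FIFO ---
  step 0: ref 6 -> FAULT, frames=[6,-,-] (faults so far: 1)
  step 1: ref 6 -> HIT, frames=[6,-,-] (faults so far: 1)
  step 2: ref 3 -> FAULT, frames=[6,3,-] (faults so far: 2)
  step 3: ref 1 -> FAULT, frames=[6,3,1] (faults so far: 3)
  step 4: ref 4 -> FAULT, evict 6, frames=[4,3,1] (faults so far: 4)
  step 5: ref 4 -> HIT, frames=[4,3,1] (faults so far: 4)
  step 6: ref 4 -> HIT, frames=[4,3,1] (faults so far: 4)
  step 7: ref 5 -> FAULT, evict 3, frames=[4,5,1] (faults so far: 5)
  step 8: ref 6 -> FAULT, evict 1, frames=[4,5,6] (faults so far: 6)
  step 9: ref 4 -> HIT, frames=[4,5,6] (faults so far: 6)
  step 10: ref 5 -> HIT, frames=[4,5,6] (faults so far: 6)
  step 11: ref 4 -> HIT, frames=[4,5,6] (faults so far: 6)
  step 12: ref 2 -> FAULT, evict 4, frames=[2,5,6] (faults so far: 7)
  step 13: ref 4 -> FAULT, evict 5, frames=[2,4,6] (faults so far: 8)
  FIFO total faults: 8
--- LRU ---
  step 0: ref 6 -> FAULT, frames=[6,-,-] (faults so far: 1)
  step 1: ref 6 -> HIT, frames=[6,-,-] (faults so far: 1)
  step 2: ref 3 -> FAULT, frames=[6,3,-] (faults so far: 2)
  step 3: ref 1 -> FAULT, frames=[6,3,1] (faults so far: 3)
  step 4: ref 4 -> FAULT, evict 6, frames=[4,3,1] (faults so far: 4)
  step 5: ref 4 -> HIT, frames=[4,3,1] (faults so far: 4)
  step 6: ref 4 -> HIT, frames=[4,3,1] (faults so far: 4)
  step 7: ref 5 -> FAULT, evict 3, frames=[4,5,1] (faults so far: 5)
  step 8: ref 6 -> FAULT, evict 1, frames=[4,5,6] (faults so far: 6)
  step 9: ref 4 -> HIT, frames=[4,5,6] (faults so far: 6)
  step 10: ref 5 -> HIT, frames=[4,5,6] (faults so far: 6)
  step 11: ref 4 -> HIT, frames=[4,5,6] (faults so far: 6)
  step 12: ref 2 -> FAULT, evict 6, frames=[4,5,2] (faults so far: 7)
  step 13: ref 4 -> HIT, frames=[4,5,2] (faults so far: 7)
  LRU total faults: 7
--- Optimal ---
  step 0: ref 6 -> FAULT, frames=[6,-,-] (faults so far: 1)
  step 1: ref 6 -> HIT, frames=[6,-,-] (faults so far: 1)
  step 2: ref 3 -> FAULT, frames=[6,3,-] (faults so far: 2)
  step 3: ref 1 -> FAULT, frames=[6,3,1] (faults so far: 3)
  step 4: ref 4 -> FAULT, evict 1, frames=[6,3,4] (faults so far: 4)
  step 5: ref 4 -> HIT, frames=[6,3,4] (faults so far: 4)
  step 6: ref 4 -> HIT, frames=[6,3,4] (faults so far: 4)
  step 7: ref 5 -> FAULT, evict 3, frames=[6,5,4] (faults so far: 5)
  step 8: ref 6 -> HIT, frames=[6,5,4] (faults so far: 5)
  step 9: ref 4 -> HIT, frames=[6,5,4] (faults so far: 5)
  step 10: ref 5 -> HIT, frames=[6,5,4] (faults so far: 5)
  step 11: ref 4 -> HIT, frames=[6,5,4] (faults so far: 5)
  step 12: ref 2 -> FAULT, evict 5, frames=[6,2,4] (faults so far: 6)
  step 13: ref 4 -> HIT, frames=[6,2,4] (faults so far: 6)
  Optimal total faults: 6

Answer: 8 7 6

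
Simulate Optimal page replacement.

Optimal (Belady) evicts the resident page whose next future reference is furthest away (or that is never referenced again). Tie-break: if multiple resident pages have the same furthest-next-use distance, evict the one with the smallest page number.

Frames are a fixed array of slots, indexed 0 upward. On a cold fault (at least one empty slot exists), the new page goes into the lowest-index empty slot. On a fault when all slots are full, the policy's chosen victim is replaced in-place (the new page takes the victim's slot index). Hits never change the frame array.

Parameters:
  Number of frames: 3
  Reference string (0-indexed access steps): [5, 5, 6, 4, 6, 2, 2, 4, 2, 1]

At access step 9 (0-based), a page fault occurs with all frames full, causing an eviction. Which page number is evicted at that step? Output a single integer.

Answer: 2

Derivation:
Step 0: ref 5 -> FAULT, frames=[5,-,-]
Step 1: ref 5 -> HIT, frames=[5,-,-]
Step 2: ref 6 -> FAULT, frames=[5,6,-]
Step 3: ref 4 -> FAULT, frames=[5,6,4]
Step 4: ref 6 -> HIT, frames=[5,6,4]
Step 5: ref 2 -> FAULT, evict 5, frames=[2,6,4]
Step 6: ref 2 -> HIT, frames=[2,6,4]
Step 7: ref 4 -> HIT, frames=[2,6,4]
Step 8: ref 2 -> HIT, frames=[2,6,4]
Step 9: ref 1 -> FAULT, evict 2, frames=[1,6,4]
At step 9: evicted page 2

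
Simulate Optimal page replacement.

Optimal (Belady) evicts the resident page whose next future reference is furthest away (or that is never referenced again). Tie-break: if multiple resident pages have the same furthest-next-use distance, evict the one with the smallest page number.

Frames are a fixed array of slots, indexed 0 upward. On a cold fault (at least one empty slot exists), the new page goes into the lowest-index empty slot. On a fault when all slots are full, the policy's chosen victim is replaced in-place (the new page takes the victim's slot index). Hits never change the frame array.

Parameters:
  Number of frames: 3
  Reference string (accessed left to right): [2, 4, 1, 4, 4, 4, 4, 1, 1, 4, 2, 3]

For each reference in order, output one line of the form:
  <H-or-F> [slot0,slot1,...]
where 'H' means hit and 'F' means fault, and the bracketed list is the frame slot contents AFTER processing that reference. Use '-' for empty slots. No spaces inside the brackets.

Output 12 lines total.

F [2,-,-]
F [2,4,-]
F [2,4,1]
H [2,4,1]
H [2,4,1]
H [2,4,1]
H [2,4,1]
H [2,4,1]
H [2,4,1]
H [2,4,1]
H [2,4,1]
F [2,4,3]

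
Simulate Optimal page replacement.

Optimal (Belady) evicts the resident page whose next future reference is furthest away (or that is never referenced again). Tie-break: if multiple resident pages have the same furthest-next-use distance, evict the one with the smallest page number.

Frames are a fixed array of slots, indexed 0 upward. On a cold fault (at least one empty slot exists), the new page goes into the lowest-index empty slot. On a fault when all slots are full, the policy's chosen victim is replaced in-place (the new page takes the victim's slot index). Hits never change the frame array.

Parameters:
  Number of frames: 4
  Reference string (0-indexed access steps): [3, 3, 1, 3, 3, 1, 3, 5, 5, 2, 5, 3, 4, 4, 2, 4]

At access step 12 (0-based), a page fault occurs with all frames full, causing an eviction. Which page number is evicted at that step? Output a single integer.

Step 0: ref 3 -> FAULT, frames=[3,-,-,-]
Step 1: ref 3 -> HIT, frames=[3,-,-,-]
Step 2: ref 1 -> FAULT, frames=[3,1,-,-]
Step 3: ref 3 -> HIT, frames=[3,1,-,-]
Step 4: ref 3 -> HIT, frames=[3,1,-,-]
Step 5: ref 1 -> HIT, frames=[3,1,-,-]
Step 6: ref 3 -> HIT, frames=[3,1,-,-]
Step 7: ref 5 -> FAULT, frames=[3,1,5,-]
Step 8: ref 5 -> HIT, frames=[3,1,5,-]
Step 9: ref 2 -> FAULT, frames=[3,1,5,2]
Step 10: ref 5 -> HIT, frames=[3,1,5,2]
Step 11: ref 3 -> HIT, frames=[3,1,5,2]
Step 12: ref 4 -> FAULT, evict 1, frames=[3,4,5,2]
At step 12: evicted page 1

Answer: 1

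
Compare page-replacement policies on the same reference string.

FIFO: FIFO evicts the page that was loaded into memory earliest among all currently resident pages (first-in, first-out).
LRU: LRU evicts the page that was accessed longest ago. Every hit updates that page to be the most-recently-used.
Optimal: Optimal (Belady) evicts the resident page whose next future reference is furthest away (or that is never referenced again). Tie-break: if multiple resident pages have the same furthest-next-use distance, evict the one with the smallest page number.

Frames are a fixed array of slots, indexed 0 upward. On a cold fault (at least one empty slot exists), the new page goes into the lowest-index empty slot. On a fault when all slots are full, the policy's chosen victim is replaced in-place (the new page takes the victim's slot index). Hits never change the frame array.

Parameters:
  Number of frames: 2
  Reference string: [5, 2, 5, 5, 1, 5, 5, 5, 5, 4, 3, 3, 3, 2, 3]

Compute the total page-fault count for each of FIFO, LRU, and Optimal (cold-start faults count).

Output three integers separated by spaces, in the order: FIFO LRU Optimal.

--- FIFO ---
  step 0: ref 5 -> FAULT, frames=[5,-] (faults so far: 1)
  step 1: ref 2 -> FAULT, frames=[5,2] (faults so far: 2)
  step 2: ref 5 -> HIT, frames=[5,2] (faults so far: 2)
  step 3: ref 5 -> HIT, frames=[5,2] (faults so far: 2)
  step 4: ref 1 -> FAULT, evict 5, frames=[1,2] (faults so far: 3)
  step 5: ref 5 -> FAULT, evict 2, frames=[1,5] (faults so far: 4)
  step 6: ref 5 -> HIT, frames=[1,5] (faults so far: 4)
  step 7: ref 5 -> HIT, frames=[1,5] (faults so far: 4)
  step 8: ref 5 -> HIT, frames=[1,5] (faults so far: 4)
  step 9: ref 4 -> FAULT, evict 1, frames=[4,5] (faults so far: 5)
  step 10: ref 3 -> FAULT, evict 5, frames=[4,3] (faults so far: 6)
  step 11: ref 3 -> HIT, frames=[4,3] (faults so far: 6)
  step 12: ref 3 -> HIT, frames=[4,3] (faults so far: 6)
  step 13: ref 2 -> FAULT, evict 4, frames=[2,3] (faults so far: 7)
  step 14: ref 3 -> HIT, frames=[2,3] (faults so far: 7)
  FIFO total faults: 7
--- LRU ---
  step 0: ref 5 -> FAULT, frames=[5,-] (faults so far: 1)
  step 1: ref 2 -> FAULT, frames=[5,2] (faults so far: 2)
  step 2: ref 5 -> HIT, frames=[5,2] (faults so far: 2)
  step 3: ref 5 -> HIT, frames=[5,2] (faults so far: 2)
  step 4: ref 1 -> FAULT, evict 2, frames=[5,1] (faults so far: 3)
  step 5: ref 5 -> HIT, frames=[5,1] (faults so far: 3)
  step 6: ref 5 -> HIT, frames=[5,1] (faults so far: 3)
  step 7: ref 5 -> HIT, frames=[5,1] (faults so far: 3)
  step 8: ref 5 -> HIT, frames=[5,1] (faults so far: 3)
  step 9: ref 4 -> FAULT, evict 1, frames=[5,4] (faults so far: 4)
  step 10: ref 3 -> FAULT, evict 5, frames=[3,4] (faults so far: 5)
  step 11: ref 3 -> HIT, frames=[3,4] (faults so far: 5)
  step 12: ref 3 -> HIT, frames=[3,4] (faults so far: 5)
  step 13: ref 2 -> FAULT, evict 4, frames=[3,2] (faults so far: 6)
  step 14: ref 3 -> HIT, frames=[3,2] (faults so far: 6)
  LRU total faults: 6
--- Optimal ---
  step 0: ref 5 -> FAULT, frames=[5,-] (faults so far: 1)
  step 1: ref 2 -> FAULT, frames=[5,2] (faults so far: 2)
  step 2: ref 5 -> HIT, frames=[5,2] (faults so far: 2)
  step 3: ref 5 -> HIT, frames=[5,2] (faults so far: 2)
  step 4: ref 1 -> FAULT, evict 2, frames=[5,1] (faults so far: 3)
  step 5: ref 5 -> HIT, frames=[5,1] (faults so far: 3)
  step 6: ref 5 -> HIT, frames=[5,1] (faults so far: 3)
  step 7: ref 5 -> HIT, frames=[5,1] (faults so far: 3)
  step 8: ref 5 -> HIT, frames=[5,1] (faults so far: 3)
  step 9: ref 4 -> FAULT, evict 1, frames=[5,4] (faults so far: 4)
  step 10: ref 3 -> FAULT, evict 4, frames=[5,3] (faults so far: 5)
  step 11: ref 3 -> HIT, frames=[5,3] (faults so far: 5)
  step 12: ref 3 -> HIT, frames=[5,3] (faults so far: 5)
  step 13: ref 2 -> FAULT, evict 5, frames=[2,3] (faults so far: 6)
  step 14: ref 3 -> HIT, frames=[2,3] (faults so far: 6)
  Optimal total faults: 6

Answer: 7 6 6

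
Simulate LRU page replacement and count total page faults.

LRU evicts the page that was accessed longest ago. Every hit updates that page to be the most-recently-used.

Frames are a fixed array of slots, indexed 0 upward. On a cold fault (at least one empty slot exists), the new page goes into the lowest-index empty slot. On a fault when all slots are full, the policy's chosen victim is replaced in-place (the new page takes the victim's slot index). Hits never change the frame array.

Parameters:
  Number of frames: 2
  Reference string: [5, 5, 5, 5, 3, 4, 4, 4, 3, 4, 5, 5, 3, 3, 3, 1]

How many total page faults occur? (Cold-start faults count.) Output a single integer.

Step 0: ref 5 → FAULT, frames=[5,-]
Step 1: ref 5 → HIT, frames=[5,-]
Step 2: ref 5 → HIT, frames=[5,-]
Step 3: ref 5 → HIT, frames=[5,-]
Step 4: ref 3 → FAULT, frames=[5,3]
Step 5: ref 4 → FAULT (evict 5), frames=[4,3]
Step 6: ref 4 → HIT, frames=[4,3]
Step 7: ref 4 → HIT, frames=[4,3]
Step 8: ref 3 → HIT, frames=[4,3]
Step 9: ref 4 → HIT, frames=[4,3]
Step 10: ref 5 → FAULT (evict 3), frames=[4,5]
Step 11: ref 5 → HIT, frames=[4,5]
Step 12: ref 3 → FAULT (evict 4), frames=[3,5]
Step 13: ref 3 → HIT, frames=[3,5]
Step 14: ref 3 → HIT, frames=[3,5]
Step 15: ref 1 → FAULT (evict 5), frames=[3,1]
Total faults: 6

Answer: 6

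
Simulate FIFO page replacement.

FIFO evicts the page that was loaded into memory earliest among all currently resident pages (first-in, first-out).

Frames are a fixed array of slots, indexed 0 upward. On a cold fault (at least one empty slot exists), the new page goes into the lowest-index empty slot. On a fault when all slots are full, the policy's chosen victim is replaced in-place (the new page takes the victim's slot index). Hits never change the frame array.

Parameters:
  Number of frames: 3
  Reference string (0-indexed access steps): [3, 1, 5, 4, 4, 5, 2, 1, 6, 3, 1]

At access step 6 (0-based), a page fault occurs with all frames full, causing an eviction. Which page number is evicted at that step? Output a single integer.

Answer: 1

Derivation:
Step 0: ref 3 -> FAULT, frames=[3,-,-]
Step 1: ref 1 -> FAULT, frames=[3,1,-]
Step 2: ref 5 -> FAULT, frames=[3,1,5]
Step 3: ref 4 -> FAULT, evict 3, frames=[4,1,5]
Step 4: ref 4 -> HIT, frames=[4,1,5]
Step 5: ref 5 -> HIT, frames=[4,1,5]
Step 6: ref 2 -> FAULT, evict 1, frames=[4,2,5]
At step 6: evicted page 1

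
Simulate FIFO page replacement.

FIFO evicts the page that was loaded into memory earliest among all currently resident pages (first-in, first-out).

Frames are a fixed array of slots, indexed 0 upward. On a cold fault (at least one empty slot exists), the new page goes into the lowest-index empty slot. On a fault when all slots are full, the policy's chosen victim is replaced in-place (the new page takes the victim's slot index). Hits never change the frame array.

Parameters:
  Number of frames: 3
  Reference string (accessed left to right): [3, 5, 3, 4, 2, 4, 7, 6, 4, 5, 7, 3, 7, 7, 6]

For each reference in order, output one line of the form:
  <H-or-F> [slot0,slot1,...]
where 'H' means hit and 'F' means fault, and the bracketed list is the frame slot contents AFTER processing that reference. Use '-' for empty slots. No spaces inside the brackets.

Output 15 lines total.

F [3,-,-]
F [3,5,-]
H [3,5,-]
F [3,5,4]
F [2,5,4]
H [2,5,4]
F [2,7,4]
F [2,7,6]
F [4,7,6]
F [4,5,6]
F [4,5,7]
F [3,5,7]
H [3,5,7]
H [3,5,7]
F [3,6,7]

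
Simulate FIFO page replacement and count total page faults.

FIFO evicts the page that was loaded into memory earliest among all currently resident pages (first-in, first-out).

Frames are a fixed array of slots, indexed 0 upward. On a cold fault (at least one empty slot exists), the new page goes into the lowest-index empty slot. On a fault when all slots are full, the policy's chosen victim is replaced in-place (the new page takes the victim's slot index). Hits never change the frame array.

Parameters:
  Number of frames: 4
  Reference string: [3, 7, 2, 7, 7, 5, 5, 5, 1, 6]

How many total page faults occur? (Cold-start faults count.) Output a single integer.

Step 0: ref 3 → FAULT, frames=[3,-,-,-]
Step 1: ref 7 → FAULT, frames=[3,7,-,-]
Step 2: ref 2 → FAULT, frames=[3,7,2,-]
Step 3: ref 7 → HIT, frames=[3,7,2,-]
Step 4: ref 7 → HIT, frames=[3,7,2,-]
Step 5: ref 5 → FAULT, frames=[3,7,2,5]
Step 6: ref 5 → HIT, frames=[3,7,2,5]
Step 7: ref 5 → HIT, frames=[3,7,2,5]
Step 8: ref 1 → FAULT (evict 3), frames=[1,7,2,5]
Step 9: ref 6 → FAULT (evict 7), frames=[1,6,2,5]
Total faults: 6

Answer: 6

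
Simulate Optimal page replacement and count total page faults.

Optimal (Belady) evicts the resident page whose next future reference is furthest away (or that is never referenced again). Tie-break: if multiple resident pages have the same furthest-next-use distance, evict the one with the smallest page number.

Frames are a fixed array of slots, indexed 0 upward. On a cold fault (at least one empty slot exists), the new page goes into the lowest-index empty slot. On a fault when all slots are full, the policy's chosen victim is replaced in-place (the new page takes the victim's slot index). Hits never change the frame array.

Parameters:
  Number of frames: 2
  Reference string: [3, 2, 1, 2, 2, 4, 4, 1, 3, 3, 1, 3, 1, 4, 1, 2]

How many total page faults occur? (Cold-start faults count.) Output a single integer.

Answer: 7

Derivation:
Step 0: ref 3 → FAULT, frames=[3,-]
Step 1: ref 2 → FAULT, frames=[3,2]
Step 2: ref 1 → FAULT (evict 3), frames=[1,2]
Step 3: ref 2 → HIT, frames=[1,2]
Step 4: ref 2 → HIT, frames=[1,2]
Step 5: ref 4 → FAULT (evict 2), frames=[1,4]
Step 6: ref 4 → HIT, frames=[1,4]
Step 7: ref 1 → HIT, frames=[1,4]
Step 8: ref 3 → FAULT (evict 4), frames=[1,3]
Step 9: ref 3 → HIT, frames=[1,3]
Step 10: ref 1 → HIT, frames=[1,3]
Step 11: ref 3 → HIT, frames=[1,3]
Step 12: ref 1 → HIT, frames=[1,3]
Step 13: ref 4 → FAULT (evict 3), frames=[1,4]
Step 14: ref 1 → HIT, frames=[1,4]
Step 15: ref 2 → FAULT (evict 1), frames=[2,4]
Total faults: 7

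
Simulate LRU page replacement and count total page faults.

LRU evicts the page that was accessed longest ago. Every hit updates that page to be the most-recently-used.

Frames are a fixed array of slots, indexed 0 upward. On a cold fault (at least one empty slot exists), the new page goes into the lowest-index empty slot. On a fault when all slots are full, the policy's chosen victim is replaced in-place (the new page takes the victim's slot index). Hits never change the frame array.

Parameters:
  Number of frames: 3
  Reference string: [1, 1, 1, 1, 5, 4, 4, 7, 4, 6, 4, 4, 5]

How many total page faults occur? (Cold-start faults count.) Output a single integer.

Step 0: ref 1 → FAULT, frames=[1,-,-]
Step 1: ref 1 → HIT, frames=[1,-,-]
Step 2: ref 1 → HIT, frames=[1,-,-]
Step 3: ref 1 → HIT, frames=[1,-,-]
Step 4: ref 5 → FAULT, frames=[1,5,-]
Step 5: ref 4 → FAULT, frames=[1,5,4]
Step 6: ref 4 → HIT, frames=[1,5,4]
Step 7: ref 7 → FAULT (evict 1), frames=[7,5,4]
Step 8: ref 4 → HIT, frames=[7,5,4]
Step 9: ref 6 → FAULT (evict 5), frames=[7,6,4]
Step 10: ref 4 → HIT, frames=[7,6,4]
Step 11: ref 4 → HIT, frames=[7,6,4]
Step 12: ref 5 → FAULT (evict 7), frames=[5,6,4]
Total faults: 6

Answer: 6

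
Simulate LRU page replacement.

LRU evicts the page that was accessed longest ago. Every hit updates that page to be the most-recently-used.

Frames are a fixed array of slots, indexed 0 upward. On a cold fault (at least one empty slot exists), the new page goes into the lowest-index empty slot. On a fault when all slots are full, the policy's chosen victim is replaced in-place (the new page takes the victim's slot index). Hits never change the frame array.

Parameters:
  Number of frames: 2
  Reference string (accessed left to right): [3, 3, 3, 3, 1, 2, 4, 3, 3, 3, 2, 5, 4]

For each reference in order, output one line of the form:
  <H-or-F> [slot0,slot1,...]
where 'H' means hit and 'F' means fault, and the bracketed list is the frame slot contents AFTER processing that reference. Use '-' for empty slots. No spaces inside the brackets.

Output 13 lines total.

F [3,-]
H [3,-]
H [3,-]
H [3,-]
F [3,1]
F [2,1]
F [2,4]
F [3,4]
H [3,4]
H [3,4]
F [3,2]
F [5,2]
F [5,4]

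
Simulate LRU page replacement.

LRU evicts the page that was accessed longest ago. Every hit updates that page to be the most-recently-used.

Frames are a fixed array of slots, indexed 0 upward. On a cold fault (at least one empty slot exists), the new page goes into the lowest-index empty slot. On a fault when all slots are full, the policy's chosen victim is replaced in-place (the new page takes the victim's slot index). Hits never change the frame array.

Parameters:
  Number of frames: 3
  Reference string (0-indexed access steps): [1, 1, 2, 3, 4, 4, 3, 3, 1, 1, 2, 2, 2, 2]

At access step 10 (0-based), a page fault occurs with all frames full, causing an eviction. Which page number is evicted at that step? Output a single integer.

Step 0: ref 1 -> FAULT, frames=[1,-,-]
Step 1: ref 1 -> HIT, frames=[1,-,-]
Step 2: ref 2 -> FAULT, frames=[1,2,-]
Step 3: ref 3 -> FAULT, frames=[1,2,3]
Step 4: ref 4 -> FAULT, evict 1, frames=[4,2,3]
Step 5: ref 4 -> HIT, frames=[4,2,3]
Step 6: ref 3 -> HIT, frames=[4,2,3]
Step 7: ref 3 -> HIT, frames=[4,2,3]
Step 8: ref 1 -> FAULT, evict 2, frames=[4,1,3]
Step 9: ref 1 -> HIT, frames=[4,1,3]
Step 10: ref 2 -> FAULT, evict 4, frames=[2,1,3]
At step 10: evicted page 4

Answer: 4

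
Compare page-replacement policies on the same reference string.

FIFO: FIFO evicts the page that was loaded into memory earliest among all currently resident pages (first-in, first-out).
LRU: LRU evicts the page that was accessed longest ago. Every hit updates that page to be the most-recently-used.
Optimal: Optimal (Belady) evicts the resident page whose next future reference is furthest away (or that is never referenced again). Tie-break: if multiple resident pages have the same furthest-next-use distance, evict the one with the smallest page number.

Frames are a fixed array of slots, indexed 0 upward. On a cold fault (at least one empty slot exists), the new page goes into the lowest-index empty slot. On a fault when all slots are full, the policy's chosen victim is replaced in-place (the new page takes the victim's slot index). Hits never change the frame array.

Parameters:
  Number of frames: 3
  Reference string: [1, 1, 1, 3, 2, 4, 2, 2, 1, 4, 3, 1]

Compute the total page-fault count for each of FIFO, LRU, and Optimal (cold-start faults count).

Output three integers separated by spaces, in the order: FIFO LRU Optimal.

--- FIFO ---
  step 0: ref 1 -> FAULT, frames=[1,-,-] (faults so far: 1)
  step 1: ref 1 -> HIT, frames=[1,-,-] (faults so far: 1)
  step 2: ref 1 -> HIT, frames=[1,-,-] (faults so far: 1)
  step 3: ref 3 -> FAULT, frames=[1,3,-] (faults so far: 2)
  step 4: ref 2 -> FAULT, frames=[1,3,2] (faults so far: 3)
  step 5: ref 4 -> FAULT, evict 1, frames=[4,3,2] (faults so far: 4)
  step 6: ref 2 -> HIT, frames=[4,3,2] (faults so far: 4)
  step 7: ref 2 -> HIT, frames=[4,3,2] (faults so far: 4)
  step 8: ref 1 -> FAULT, evict 3, frames=[4,1,2] (faults so far: 5)
  step 9: ref 4 -> HIT, frames=[4,1,2] (faults so far: 5)
  step 10: ref 3 -> FAULT, evict 2, frames=[4,1,3] (faults so far: 6)
  step 11: ref 1 -> HIT, frames=[4,1,3] (faults so far: 6)
  FIFO total faults: 6
--- LRU ---
  step 0: ref 1 -> FAULT, frames=[1,-,-] (faults so far: 1)
  step 1: ref 1 -> HIT, frames=[1,-,-] (faults so far: 1)
  step 2: ref 1 -> HIT, frames=[1,-,-] (faults so far: 1)
  step 3: ref 3 -> FAULT, frames=[1,3,-] (faults so far: 2)
  step 4: ref 2 -> FAULT, frames=[1,3,2] (faults so far: 3)
  step 5: ref 4 -> FAULT, evict 1, frames=[4,3,2] (faults so far: 4)
  step 6: ref 2 -> HIT, frames=[4,3,2] (faults so far: 4)
  step 7: ref 2 -> HIT, frames=[4,3,2] (faults so far: 4)
  step 8: ref 1 -> FAULT, evict 3, frames=[4,1,2] (faults so far: 5)
  step 9: ref 4 -> HIT, frames=[4,1,2] (faults so far: 5)
  step 10: ref 3 -> FAULT, evict 2, frames=[4,1,3] (faults so far: 6)
  step 11: ref 1 -> HIT, frames=[4,1,3] (faults so far: 6)
  LRU total faults: 6
--- Optimal ---
  step 0: ref 1 -> FAULT, frames=[1,-,-] (faults so far: 1)
  step 1: ref 1 -> HIT, frames=[1,-,-] (faults so far: 1)
  step 2: ref 1 -> HIT, frames=[1,-,-] (faults so far: 1)
  step 3: ref 3 -> FAULT, frames=[1,3,-] (faults so far: 2)
  step 4: ref 2 -> FAULT, frames=[1,3,2] (faults so far: 3)
  step 5: ref 4 -> FAULT, evict 3, frames=[1,4,2] (faults so far: 4)
  step 6: ref 2 -> HIT, frames=[1,4,2] (faults so far: 4)
  step 7: ref 2 -> HIT, frames=[1,4,2] (faults so far: 4)
  step 8: ref 1 -> HIT, frames=[1,4,2] (faults so far: 4)
  step 9: ref 4 -> HIT, frames=[1,4,2] (faults so far: 4)
  step 10: ref 3 -> FAULT, evict 2, frames=[1,4,3] (faults so far: 5)
  step 11: ref 1 -> HIT, frames=[1,4,3] (faults so far: 5)
  Optimal total faults: 5

Answer: 6 6 5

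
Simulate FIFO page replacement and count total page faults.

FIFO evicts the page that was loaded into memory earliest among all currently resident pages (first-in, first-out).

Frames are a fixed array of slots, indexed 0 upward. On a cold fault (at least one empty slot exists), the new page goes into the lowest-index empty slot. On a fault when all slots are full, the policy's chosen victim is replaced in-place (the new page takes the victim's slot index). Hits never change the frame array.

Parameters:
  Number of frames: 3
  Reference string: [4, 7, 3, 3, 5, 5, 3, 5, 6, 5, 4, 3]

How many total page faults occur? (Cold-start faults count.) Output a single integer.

Answer: 7

Derivation:
Step 0: ref 4 → FAULT, frames=[4,-,-]
Step 1: ref 7 → FAULT, frames=[4,7,-]
Step 2: ref 3 → FAULT, frames=[4,7,3]
Step 3: ref 3 → HIT, frames=[4,7,3]
Step 4: ref 5 → FAULT (evict 4), frames=[5,7,3]
Step 5: ref 5 → HIT, frames=[5,7,3]
Step 6: ref 3 → HIT, frames=[5,7,3]
Step 7: ref 5 → HIT, frames=[5,7,3]
Step 8: ref 6 → FAULT (evict 7), frames=[5,6,3]
Step 9: ref 5 → HIT, frames=[5,6,3]
Step 10: ref 4 → FAULT (evict 3), frames=[5,6,4]
Step 11: ref 3 → FAULT (evict 5), frames=[3,6,4]
Total faults: 7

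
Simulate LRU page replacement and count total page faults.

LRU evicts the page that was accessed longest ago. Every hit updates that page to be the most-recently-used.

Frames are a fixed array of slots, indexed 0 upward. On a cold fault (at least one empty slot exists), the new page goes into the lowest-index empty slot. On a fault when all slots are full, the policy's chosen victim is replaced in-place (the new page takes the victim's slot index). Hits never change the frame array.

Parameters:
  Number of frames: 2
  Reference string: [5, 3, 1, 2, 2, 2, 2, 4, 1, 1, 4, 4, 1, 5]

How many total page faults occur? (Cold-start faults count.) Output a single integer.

Answer: 7

Derivation:
Step 0: ref 5 → FAULT, frames=[5,-]
Step 1: ref 3 → FAULT, frames=[5,3]
Step 2: ref 1 → FAULT (evict 5), frames=[1,3]
Step 3: ref 2 → FAULT (evict 3), frames=[1,2]
Step 4: ref 2 → HIT, frames=[1,2]
Step 5: ref 2 → HIT, frames=[1,2]
Step 6: ref 2 → HIT, frames=[1,2]
Step 7: ref 4 → FAULT (evict 1), frames=[4,2]
Step 8: ref 1 → FAULT (evict 2), frames=[4,1]
Step 9: ref 1 → HIT, frames=[4,1]
Step 10: ref 4 → HIT, frames=[4,1]
Step 11: ref 4 → HIT, frames=[4,1]
Step 12: ref 1 → HIT, frames=[4,1]
Step 13: ref 5 → FAULT (evict 4), frames=[5,1]
Total faults: 7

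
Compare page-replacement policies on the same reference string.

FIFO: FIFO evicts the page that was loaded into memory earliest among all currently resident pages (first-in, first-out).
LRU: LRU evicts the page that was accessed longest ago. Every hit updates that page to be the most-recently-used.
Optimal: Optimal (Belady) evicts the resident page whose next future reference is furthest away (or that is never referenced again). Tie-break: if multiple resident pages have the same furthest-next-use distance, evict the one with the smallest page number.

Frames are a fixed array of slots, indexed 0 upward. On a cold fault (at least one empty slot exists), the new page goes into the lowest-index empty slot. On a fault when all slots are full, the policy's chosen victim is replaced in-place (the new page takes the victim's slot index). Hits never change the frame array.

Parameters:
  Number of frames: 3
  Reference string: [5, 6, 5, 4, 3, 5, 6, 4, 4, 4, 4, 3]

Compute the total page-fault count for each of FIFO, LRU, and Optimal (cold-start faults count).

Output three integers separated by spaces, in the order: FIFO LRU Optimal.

Answer: 8 7 5

Derivation:
--- FIFO ---
  step 0: ref 5 -> FAULT, frames=[5,-,-] (faults so far: 1)
  step 1: ref 6 -> FAULT, frames=[5,6,-] (faults so far: 2)
  step 2: ref 5 -> HIT, frames=[5,6,-] (faults so far: 2)
  step 3: ref 4 -> FAULT, frames=[5,6,4] (faults so far: 3)
  step 4: ref 3 -> FAULT, evict 5, frames=[3,6,4] (faults so far: 4)
  step 5: ref 5 -> FAULT, evict 6, frames=[3,5,4] (faults so far: 5)
  step 6: ref 6 -> FAULT, evict 4, frames=[3,5,6] (faults so far: 6)
  step 7: ref 4 -> FAULT, evict 3, frames=[4,5,6] (faults so far: 7)
  step 8: ref 4 -> HIT, frames=[4,5,6] (faults so far: 7)
  step 9: ref 4 -> HIT, frames=[4,5,6] (faults so far: 7)
  step 10: ref 4 -> HIT, frames=[4,5,6] (faults so far: 7)
  step 11: ref 3 -> FAULT, evict 5, frames=[4,3,6] (faults so far: 8)
  FIFO total faults: 8
--- LRU ---
  step 0: ref 5 -> FAULT, frames=[5,-,-] (faults so far: 1)
  step 1: ref 6 -> FAULT, frames=[5,6,-] (faults so far: 2)
  step 2: ref 5 -> HIT, frames=[5,6,-] (faults so far: 2)
  step 3: ref 4 -> FAULT, frames=[5,6,4] (faults so far: 3)
  step 4: ref 3 -> FAULT, evict 6, frames=[5,3,4] (faults so far: 4)
  step 5: ref 5 -> HIT, frames=[5,3,4] (faults so far: 4)
  step 6: ref 6 -> FAULT, evict 4, frames=[5,3,6] (faults so far: 5)
  step 7: ref 4 -> FAULT, evict 3, frames=[5,4,6] (faults so far: 6)
  step 8: ref 4 -> HIT, frames=[5,4,6] (faults so far: 6)
  step 9: ref 4 -> HIT, frames=[5,4,6] (faults so far: 6)
  step 10: ref 4 -> HIT, frames=[5,4,6] (faults so far: 6)
  step 11: ref 3 -> FAULT, evict 5, frames=[3,4,6] (faults so far: 7)
  LRU total faults: 7
--- Optimal ---
  step 0: ref 5 -> FAULT, frames=[5,-,-] (faults so far: 1)
  step 1: ref 6 -> FAULT, frames=[5,6,-] (faults so far: 2)
  step 2: ref 5 -> HIT, frames=[5,6,-] (faults so far: 2)
  step 3: ref 4 -> FAULT, frames=[5,6,4] (faults so far: 3)
  step 4: ref 3 -> FAULT, evict 4, frames=[5,6,3] (faults so far: 4)
  step 5: ref 5 -> HIT, frames=[5,6,3] (faults so far: 4)
  step 6: ref 6 -> HIT, frames=[5,6,3] (faults so far: 4)
  step 7: ref 4 -> FAULT, evict 5, frames=[4,6,3] (faults so far: 5)
  step 8: ref 4 -> HIT, frames=[4,6,3] (faults so far: 5)
  step 9: ref 4 -> HIT, frames=[4,6,3] (faults so far: 5)
  step 10: ref 4 -> HIT, frames=[4,6,3] (faults so far: 5)
  step 11: ref 3 -> HIT, frames=[4,6,3] (faults so far: 5)
  Optimal total faults: 5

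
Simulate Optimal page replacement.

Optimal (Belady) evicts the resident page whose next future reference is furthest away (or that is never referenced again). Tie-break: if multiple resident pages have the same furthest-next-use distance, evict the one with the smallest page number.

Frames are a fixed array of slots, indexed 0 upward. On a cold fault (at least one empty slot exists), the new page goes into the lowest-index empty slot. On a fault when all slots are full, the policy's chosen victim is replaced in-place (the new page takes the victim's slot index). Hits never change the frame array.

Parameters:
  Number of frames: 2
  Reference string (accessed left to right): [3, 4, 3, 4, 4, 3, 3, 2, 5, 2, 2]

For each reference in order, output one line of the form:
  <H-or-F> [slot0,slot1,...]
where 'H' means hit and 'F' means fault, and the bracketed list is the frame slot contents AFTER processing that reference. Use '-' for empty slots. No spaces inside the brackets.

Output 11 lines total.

F [3,-]
F [3,4]
H [3,4]
H [3,4]
H [3,4]
H [3,4]
H [3,4]
F [2,4]
F [2,5]
H [2,5]
H [2,5]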